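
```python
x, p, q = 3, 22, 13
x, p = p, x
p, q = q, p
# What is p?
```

Trace (tracking p):
x, p, q = (3, 22, 13)  # -> x = 3, p = 22, q = 13
x, p = (p, x)  # -> x = 22, p = 3
p, q = (q, p)  # -> p = 13, q = 3

Answer: 13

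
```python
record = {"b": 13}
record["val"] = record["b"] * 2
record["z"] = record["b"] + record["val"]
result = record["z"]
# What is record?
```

Trace (tracking record):
record = {'b': 13}  # -> record = {'b': 13}
record['val'] = record['b'] * 2  # -> record = {'b': 13, 'val': 26}
record['z'] = record['b'] + record['val']  # -> record = {'b': 13, 'val': 26, 'z': 39}
result = record['z']  # -> result = 39

Answer: {'b': 13, 'val': 26, 'z': 39}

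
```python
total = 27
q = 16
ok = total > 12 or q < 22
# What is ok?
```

Trace (tracking ok):
total = 27  # -> total = 27
q = 16  # -> q = 16
ok = total > 12 or q < 22  # -> ok = True

Answer: True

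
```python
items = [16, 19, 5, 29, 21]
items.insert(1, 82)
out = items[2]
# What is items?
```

Answer: [16, 82, 19, 5, 29, 21]

Derivation:
Trace (tracking items):
items = [16, 19, 5, 29, 21]  # -> items = [16, 19, 5, 29, 21]
items.insert(1, 82)  # -> items = [16, 82, 19, 5, 29, 21]
out = items[2]  # -> out = 19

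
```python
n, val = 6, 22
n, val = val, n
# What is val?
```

Trace (tracking val):
n, val = (6, 22)  # -> n = 6, val = 22
n, val = (val, n)  # -> n = 22, val = 6

Answer: 6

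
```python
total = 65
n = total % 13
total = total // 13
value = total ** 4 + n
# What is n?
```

Answer: 0

Derivation:
Trace (tracking n):
total = 65  # -> total = 65
n = total % 13  # -> n = 0
total = total // 13  # -> total = 5
value = total ** 4 + n  # -> value = 625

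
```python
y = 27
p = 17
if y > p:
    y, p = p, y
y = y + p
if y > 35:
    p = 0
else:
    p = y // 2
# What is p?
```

Answer: 0

Derivation:
Trace (tracking p):
y = 27  # -> y = 27
p = 17  # -> p = 17
if y > p:  # condition is True
    y, p = (p, y)  # -> y = 17, p = 27
y = y + p  # -> y = 44
if y > 35:  # condition is True
    p = 0  # -> p = 0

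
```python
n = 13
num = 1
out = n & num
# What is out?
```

Answer: 1

Derivation:
Trace (tracking out):
n = 13  # -> n = 13
num = 1  # -> num = 1
out = n & num  # -> out = 1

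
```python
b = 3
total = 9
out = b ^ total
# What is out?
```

Answer: 10

Derivation:
Trace (tracking out):
b = 3  # -> b = 3
total = 9  # -> total = 9
out = b ^ total  # -> out = 10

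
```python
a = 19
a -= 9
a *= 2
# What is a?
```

Trace (tracking a):
a = 19  # -> a = 19
a -= 9  # -> a = 10
a *= 2  # -> a = 20

Answer: 20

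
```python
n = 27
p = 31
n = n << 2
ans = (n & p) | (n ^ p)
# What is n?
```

Answer: 108

Derivation:
Trace (tracking n):
n = 27  # -> n = 27
p = 31  # -> p = 31
n = n << 2  # -> n = 108
ans = n & p | n ^ p  # -> ans = 127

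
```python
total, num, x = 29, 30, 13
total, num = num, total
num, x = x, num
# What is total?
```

Answer: 30

Derivation:
Trace (tracking total):
total, num, x = (29, 30, 13)  # -> total = 29, num = 30, x = 13
total, num = (num, total)  # -> total = 30, num = 29
num, x = (x, num)  # -> num = 13, x = 29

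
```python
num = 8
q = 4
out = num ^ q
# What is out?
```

Trace (tracking out):
num = 8  # -> num = 8
q = 4  # -> q = 4
out = num ^ q  # -> out = 12

Answer: 12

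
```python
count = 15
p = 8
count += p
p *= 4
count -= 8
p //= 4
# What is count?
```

Answer: 15

Derivation:
Trace (tracking count):
count = 15  # -> count = 15
p = 8  # -> p = 8
count += p  # -> count = 23
p *= 4  # -> p = 32
count -= 8  # -> count = 15
p //= 4  # -> p = 8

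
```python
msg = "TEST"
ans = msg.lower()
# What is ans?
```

Answer: 'test'

Derivation:
Trace (tracking ans):
msg = 'TEST'  # -> msg = 'TEST'
ans = msg.lower()  # -> ans = 'test'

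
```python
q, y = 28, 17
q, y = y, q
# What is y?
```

Trace (tracking y):
q, y = (28, 17)  # -> q = 28, y = 17
q, y = (y, q)  # -> q = 17, y = 28

Answer: 28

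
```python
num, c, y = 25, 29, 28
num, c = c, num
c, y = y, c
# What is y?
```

Trace (tracking y):
num, c, y = (25, 29, 28)  # -> num = 25, c = 29, y = 28
num, c = (c, num)  # -> num = 29, c = 25
c, y = (y, c)  # -> c = 28, y = 25

Answer: 25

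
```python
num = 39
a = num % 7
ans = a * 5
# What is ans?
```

Trace (tracking ans):
num = 39  # -> num = 39
a = num % 7  # -> a = 4
ans = a * 5  # -> ans = 20

Answer: 20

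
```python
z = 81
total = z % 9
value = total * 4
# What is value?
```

Answer: 0

Derivation:
Trace (tracking value):
z = 81  # -> z = 81
total = z % 9  # -> total = 0
value = total * 4  # -> value = 0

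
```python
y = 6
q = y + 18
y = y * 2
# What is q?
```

Answer: 24

Derivation:
Trace (tracking q):
y = 6  # -> y = 6
q = y + 18  # -> q = 24
y = y * 2  # -> y = 12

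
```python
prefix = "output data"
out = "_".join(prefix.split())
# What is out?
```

Answer: 'output_data'

Derivation:
Trace (tracking out):
prefix = 'output data'  # -> prefix = 'output data'
out = '_'.join(prefix.split())  # -> out = 'output_data'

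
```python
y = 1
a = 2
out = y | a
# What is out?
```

Trace (tracking out):
y = 1  # -> y = 1
a = 2  # -> a = 2
out = y | a  # -> out = 3

Answer: 3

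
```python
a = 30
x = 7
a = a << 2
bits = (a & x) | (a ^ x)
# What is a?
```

Trace (tracking a):
a = 30  # -> a = 30
x = 7  # -> x = 7
a = a << 2  # -> a = 120
bits = a & x | a ^ x  # -> bits = 127

Answer: 120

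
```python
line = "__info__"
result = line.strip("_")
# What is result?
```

Answer: 'info'

Derivation:
Trace (tracking result):
line = '__info__'  # -> line = '__info__'
result = line.strip('_')  # -> result = 'info'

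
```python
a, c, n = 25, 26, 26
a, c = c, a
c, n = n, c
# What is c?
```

Answer: 26

Derivation:
Trace (tracking c):
a, c, n = (25, 26, 26)  # -> a = 25, c = 26, n = 26
a, c = (c, a)  # -> a = 26, c = 25
c, n = (n, c)  # -> c = 26, n = 25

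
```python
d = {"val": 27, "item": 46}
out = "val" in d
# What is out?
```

Trace (tracking out):
d = {'val': 27, 'item': 46}  # -> d = {'val': 27, 'item': 46}
out = 'val' in d  # -> out = True

Answer: True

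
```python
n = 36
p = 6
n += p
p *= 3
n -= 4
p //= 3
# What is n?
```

Trace (tracking n):
n = 36  # -> n = 36
p = 6  # -> p = 6
n += p  # -> n = 42
p *= 3  # -> p = 18
n -= 4  # -> n = 38
p //= 3  # -> p = 6

Answer: 38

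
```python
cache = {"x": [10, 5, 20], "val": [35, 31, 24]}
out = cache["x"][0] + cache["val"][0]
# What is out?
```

Answer: 45

Derivation:
Trace (tracking out):
cache = {'x': [10, 5, 20], 'val': [35, 31, 24]}  # -> cache = {'x': [10, 5, 20], 'val': [35, 31, 24]}
out = cache['x'][0] + cache['val'][0]  # -> out = 45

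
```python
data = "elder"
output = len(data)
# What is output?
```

Answer: 5

Derivation:
Trace (tracking output):
data = 'elder'  # -> data = 'elder'
output = len(data)  # -> output = 5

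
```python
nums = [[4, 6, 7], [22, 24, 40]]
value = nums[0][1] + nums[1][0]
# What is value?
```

Trace (tracking value):
nums = [[4, 6, 7], [22, 24, 40]]  # -> nums = [[4, 6, 7], [22, 24, 40]]
value = nums[0][1] + nums[1][0]  # -> value = 28

Answer: 28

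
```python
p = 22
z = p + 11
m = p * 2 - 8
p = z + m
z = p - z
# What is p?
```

Trace (tracking p):
p = 22  # -> p = 22
z = p + 11  # -> z = 33
m = p * 2 - 8  # -> m = 36
p = z + m  # -> p = 69
z = p - z  # -> z = 36

Answer: 69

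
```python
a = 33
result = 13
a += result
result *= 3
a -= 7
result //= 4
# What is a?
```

Trace (tracking a):
a = 33  # -> a = 33
result = 13  # -> result = 13
a += result  # -> a = 46
result *= 3  # -> result = 39
a -= 7  # -> a = 39
result //= 4  # -> result = 9

Answer: 39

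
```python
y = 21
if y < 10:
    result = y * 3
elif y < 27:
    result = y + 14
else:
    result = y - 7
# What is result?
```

Answer: 35

Derivation:
Trace (tracking result):
y = 21  # -> y = 21
if y < 10:  # condition is False
elif y < 27:  # condition is True
    result = y + 14  # -> result = 35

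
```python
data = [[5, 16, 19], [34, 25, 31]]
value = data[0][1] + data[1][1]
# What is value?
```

Trace (tracking value):
data = [[5, 16, 19], [34, 25, 31]]  # -> data = [[5, 16, 19], [34, 25, 31]]
value = data[0][1] + data[1][1]  # -> value = 41

Answer: 41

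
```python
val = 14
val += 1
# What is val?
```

Answer: 15

Derivation:
Trace (tracking val):
val = 14  # -> val = 14
val += 1  # -> val = 15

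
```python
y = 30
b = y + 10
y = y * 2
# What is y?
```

Answer: 60

Derivation:
Trace (tracking y):
y = 30  # -> y = 30
b = y + 10  # -> b = 40
y = y * 2  # -> y = 60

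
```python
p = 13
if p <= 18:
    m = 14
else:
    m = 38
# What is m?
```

Trace (tracking m):
p = 13  # -> p = 13
if p <= 18:  # condition is True
    m = 14  # -> m = 14

Answer: 14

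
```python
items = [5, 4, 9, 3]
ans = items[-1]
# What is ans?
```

Answer: 3

Derivation:
Trace (tracking ans):
items = [5, 4, 9, 3]  # -> items = [5, 4, 9, 3]
ans = items[-1]  # -> ans = 3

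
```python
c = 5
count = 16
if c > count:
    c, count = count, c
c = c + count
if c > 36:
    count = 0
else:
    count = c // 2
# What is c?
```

Trace (tracking c):
c = 5  # -> c = 5
count = 16  # -> count = 16
if c > count:  # condition is False
c = c + count  # -> c = 21
if c > 36:  # condition is False
else:
    count = c // 2  # -> count = 10

Answer: 21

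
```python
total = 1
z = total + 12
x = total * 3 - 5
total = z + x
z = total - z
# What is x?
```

Trace (tracking x):
total = 1  # -> total = 1
z = total + 12  # -> z = 13
x = total * 3 - 5  # -> x = -2
total = z + x  # -> total = 11
z = total - z  # -> z = -2

Answer: -2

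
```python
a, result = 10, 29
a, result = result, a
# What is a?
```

Answer: 29

Derivation:
Trace (tracking a):
a, result = (10, 29)  # -> a = 10, result = 29
a, result = (result, a)  # -> a = 29, result = 10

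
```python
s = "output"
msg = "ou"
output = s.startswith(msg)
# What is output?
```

Answer: True

Derivation:
Trace (tracking output):
s = 'output'  # -> s = 'output'
msg = 'ou'  # -> msg = 'ou'
output = s.startswith(msg)  # -> output = True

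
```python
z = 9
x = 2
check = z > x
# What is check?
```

Answer: True

Derivation:
Trace (tracking check):
z = 9  # -> z = 9
x = 2  # -> x = 2
check = z > x  # -> check = True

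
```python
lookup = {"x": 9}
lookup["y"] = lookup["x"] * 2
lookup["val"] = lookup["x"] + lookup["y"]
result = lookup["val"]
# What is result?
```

Answer: 27

Derivation:
Trace (tracking result):
lookup = {'x': 9}  # -> lookup = {'x': 9}
lookup['y'] = lookup['x'] * 2  # -> lookup = {'x': 9, 'y': 18}
lookup['val'] = lookup['x'] + lookup['y']  # -> lookup = {'x': 9, 'y': 18, 'val': 27}
result = lookup['val']  # -> result = 27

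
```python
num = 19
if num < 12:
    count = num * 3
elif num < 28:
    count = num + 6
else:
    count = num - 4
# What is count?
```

Trace (tracking count):
num = 19  # -> num = 19
if num < 12:  # condition is False
elif num < 28:  # condition is True
    count = num + 6  # -> count = 25

Answer: 25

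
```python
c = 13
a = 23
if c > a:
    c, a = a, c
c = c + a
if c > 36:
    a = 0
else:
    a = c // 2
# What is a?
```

Trace (tracking a):
c = 13  # -> c = 13
a = 23  # -> a = 23
if c > a:  # condition is False
c = c + a  # -> c = 36
if c > 36:  # condition is False
else:
    a = c // 2  # -> a = 18

Answer: 18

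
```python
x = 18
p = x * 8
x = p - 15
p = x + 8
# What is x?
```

Answer: 129

Derivation:
Trace (tracking x):
x = 18  # -> x = 18
p = x * 8  # -> p = 144
x = p - 15  # -> x = 129
p = x + 8  # -> p = 137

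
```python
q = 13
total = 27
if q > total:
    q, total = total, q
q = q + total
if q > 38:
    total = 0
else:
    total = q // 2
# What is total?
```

Answer: 0

Derivation:
Trace (tracking total):
q = 13  # -> q = 13
total = 27  # -> total = 27
if q > total:  # condition is False
q = q + total  # -> q = 40
if q > 38:  # condition is True
    total = 0  # -> total = 0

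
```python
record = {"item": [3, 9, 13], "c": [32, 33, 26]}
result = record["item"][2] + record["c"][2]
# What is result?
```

Trace (tracking result):
record = {'item': [3, 9, 13], 'c': [32, 33, 26]}  # -> record = {'item': [3, 9, 13], 'c': [32, 33, 26]}
result = record['item'][2] + record['c'][2]  # -> result = 39

Answer: 39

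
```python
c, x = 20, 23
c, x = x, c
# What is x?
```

Answer: 20

Derivation:
Trace (tracking x):
c, x = (20, 23)  # -> c = 20, x = 23
c, x = (x, c)  # -> c = 23, x = 20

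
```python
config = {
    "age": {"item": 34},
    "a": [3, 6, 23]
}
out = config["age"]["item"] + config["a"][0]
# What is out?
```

Answer: 37

Derivation:
Trace (tracking out):
config = {'age': {'item': 34}, 'a': [3, 6, 23]}  # -> config = {'age': {'item': 34}, 'a': [3, 6, 23]}
out = config['age']['item'] + config['a'][0]  # -> out = 37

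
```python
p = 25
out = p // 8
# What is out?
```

Trace (tracking out):
p = 25  # -> p = 25
out = p // 8  # -> out = 3

Answer: 3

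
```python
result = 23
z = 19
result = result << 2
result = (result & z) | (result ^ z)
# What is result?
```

Answer: 95

Derivation:
Trace (tracking result):
result = 23  # -> result = 23
z = 19  # -> z = 19
result = result << 2  # -> result = 92
result = result & z | result ^ z  # -> result = 95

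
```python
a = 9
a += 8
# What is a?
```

Answer: 17

Derivation:
Trace (tracking a):
a = 9  # -> a = 9
a += 8  # -> a = 17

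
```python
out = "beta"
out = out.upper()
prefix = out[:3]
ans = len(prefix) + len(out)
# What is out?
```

Answer: 'BETA'

Derivation:
Trace (tracking out):
out = 'beta'  # -> out = 'beta'
out = out.upper()  # -> out = 'BETA'
prefix = out[:3]  # -> prefix = 'BET'
ans = len(prefix) + len(out)  # -> ans = 7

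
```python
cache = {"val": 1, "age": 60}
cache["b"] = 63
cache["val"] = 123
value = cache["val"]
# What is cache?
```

Trace (tracking cache):
cache = {'val': 1, 'age': 60}  # -> cache = {'val': 1, 'age': 60}
cache['b'] = 63  # -> cache = {'val': 1, 'age': 60, 'b': 63}
cache['val'] = 123  # -> cache = {'val': 123, 'age': 60, 'b': 63}
value = cache['val']  # -> value = 123

Answer: {'val': 123, 'age': 60, 'b': 63}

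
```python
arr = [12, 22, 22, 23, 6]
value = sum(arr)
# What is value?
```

Answer: 85

Derivation:
Trace (tracking value):
arr = [12, 22, 22, 23, 6]  # -> arr = [12, 22, 22, 23, 6]
value = sum(arr)  # -> value = 85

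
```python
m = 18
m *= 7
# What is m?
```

Answer: 126

Derivation:
Trace (tracking m):
m = 18  # -> m = 18
m *= 7  # -> m = 126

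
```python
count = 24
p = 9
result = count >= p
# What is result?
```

Answer: True

Derivation:
Trace (tracking result):
count = 24  # -> count = 24
p = 9  # -> p = 9
result = count >= p  # -> result = True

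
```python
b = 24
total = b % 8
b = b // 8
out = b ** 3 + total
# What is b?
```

Answer: 3

Derivation:
Trace (tracking b):
b = 24  # -> b = 24
total = b % 8  # -> total = 0
b = b // 8  # -> b = 3
out = b ** 3 + total  # -> out = 27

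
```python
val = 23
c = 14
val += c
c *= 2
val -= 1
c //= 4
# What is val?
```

Answer: 36

Derivation:
Trace (tracking val):
val = 23  # -> val = 23
c = 14  # -> c = 14
val += c  # -> val = 37
c *= 2  # -> c = 28
val -= 1  # -> val = 36
c //= 4  # -> c = 7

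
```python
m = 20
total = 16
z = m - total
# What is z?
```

Trace (tracking z):
m = 20  # -> m = 20
total = 16  # -> total = 16
z = m - total  # -> z = 4

Answer: 4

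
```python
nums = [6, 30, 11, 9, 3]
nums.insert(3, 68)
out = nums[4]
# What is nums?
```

Answer: [6, 30, 11, 68, 9, 3]

Derivation:
Trace (tracking nums):
nums = [6, 30, 11, 9, 3]  # -> nums = [6, 30, 11, 9, 3]
nums.insert(3, 68)  # -> nums = [6, 30, 11, 68, 9, 3]
out = nums[4]  # -> out = 9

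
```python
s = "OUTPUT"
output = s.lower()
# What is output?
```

Trace (tracking output):
s = 'OUTPUT'  # -> s = 'OUTPUT'
output = s.lower()  # -> output = 'output'

Answer: 'output'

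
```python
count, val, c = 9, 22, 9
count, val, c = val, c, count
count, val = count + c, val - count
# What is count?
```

Answer: 31

Derivation:
Trace (tracking count):
count, val, c = (9, 22, 9)  # -> count = 9, val = 22, c = 9
count, val, c = (val, c, count)  # -> count = 22, val = 9, c = 9
count, val = (count + c, val - count)  # -> count = 31, val = -13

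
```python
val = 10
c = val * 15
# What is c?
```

Trace (tracking c):
val = 10  # -> val = 10
c = val * 15  # -> c = 150

Answer: 150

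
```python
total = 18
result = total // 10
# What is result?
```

Trace (tracking result):
total = 18  # -> total = 18
result = total // 10  # -> result = 1

Answer: 1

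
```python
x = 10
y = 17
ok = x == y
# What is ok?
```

Trace (tracking ok):
x = 10  # -> x = 10
y = 17  # -> y = 17
ok = x == y  # -> ok = False

Answer: False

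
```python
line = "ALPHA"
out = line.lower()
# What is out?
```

Trace (tracking out):
line = 'ALPHA'  # -> line = 'ALPHA'
out = line.lower()  # -> out = 'alpha'

Answer: 'alpha'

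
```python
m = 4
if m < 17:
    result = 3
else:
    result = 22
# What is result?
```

Answer: 3

Derivation:
Trace (tracking result):
m = 4  # -> m = 4
if m < 17:  # condition is True
    result = 3  # -> result = 3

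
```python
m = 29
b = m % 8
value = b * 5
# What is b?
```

Trace (tracking b):
m = 29  # -> m = 29
b = m % 8  # -> b = 5
value = b * 5  # -> value = 25

Answer: 5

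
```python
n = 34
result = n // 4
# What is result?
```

Trace (tracking result):
n = 34  # -> n = 34
result = n // 4  # -> result = 8

Answer: 8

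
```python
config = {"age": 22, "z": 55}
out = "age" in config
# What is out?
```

Trace (tracking out):
config = {'age': 22, 'z': 55}  # -> config = {'age': 22, 'z': 55}
out = 'age' in config  # -> out = True

Answer: True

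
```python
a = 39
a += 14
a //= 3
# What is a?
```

Answer: 17

Derivation:
Trace (tracking a):
a = 39  # -> a = 39
a += 14  # -> a = 53
a //= 3  # -> a = 17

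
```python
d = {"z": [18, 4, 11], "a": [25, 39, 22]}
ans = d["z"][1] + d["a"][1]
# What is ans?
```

Answer: 43

Derivation:
Trace (tracking ans):
d = {'z': [18, 4, 11], 'a': [25, 39, 22]}  # -> d = {'z': [18, 4, 11], 'a': [25, 39, 22]}
ans = d['z'][1] + d['a'][1]  # -> ans = 43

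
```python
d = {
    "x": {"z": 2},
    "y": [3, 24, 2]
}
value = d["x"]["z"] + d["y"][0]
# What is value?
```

Trace (tracking value):
d = {'x': {'z': 2}, 'y': [3, 24, 2]}  # -> d = {'x': {'z': 2}, 'y': [3, 24, 2]}
value = d['x']['z'] + d['y'][0]  # -> value = 5

Answer: 5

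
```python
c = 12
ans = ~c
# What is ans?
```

Trace (tracking ans):
c = 12  # -> c = 12
ans = ~c  # -> ans = -13

Answer: -13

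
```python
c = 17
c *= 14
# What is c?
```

Answer: 238

Derivation:
Trace (tracking c):
c = 17  # -> c = 17
c *= 14  # -> c = 238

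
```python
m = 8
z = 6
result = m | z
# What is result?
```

Trace (tracking result):
m = 8  # -> m = 8
z = 6  # -> z = 6
result = m | z  # -> result = 14

Answer: 14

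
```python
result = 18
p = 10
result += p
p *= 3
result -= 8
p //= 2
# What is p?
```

Trace (tracking p):
result = 18  # -> result = 18
p = 10  # -> p = 10
result += p  # -> result = 28
p *= 3  # -> p = 30
result -= 8  # -> result = 20
p //= 2  # -> p = 15

Answer: 15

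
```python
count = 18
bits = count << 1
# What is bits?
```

Trace (tracking bits):
count = 18  # -> count = 18
bits = count << 1  # -> bits = 36

Answer: 36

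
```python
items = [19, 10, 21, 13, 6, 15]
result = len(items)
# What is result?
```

Trace (tracking result):
items = [19, 10, 21, 13, 6, 15]  # -> items = [19, 10, 21, 13, 6, 15]
result = len(items)  # -> result = 6

Answer: 6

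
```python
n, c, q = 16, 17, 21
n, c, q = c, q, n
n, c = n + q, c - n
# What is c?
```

Trace (tracking c):
n, c, q = (16, 17, 21)  # -> n = 16, c = 17, q = 21
n, c, q = (c, q, n)  # -> n = 17, c = 21, q = 16
n, c = (n + q, c - n)  # -> n = 33, c = 4

Answer: 4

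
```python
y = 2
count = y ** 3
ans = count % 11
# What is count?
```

Answer: 8

Derivation:
Trace (tracking count):
y = 2  # -> y = 2
count = y ** 3  # -> count = 8
ans = count % 11  # -> ans = 8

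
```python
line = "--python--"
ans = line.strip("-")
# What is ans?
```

Trace (tracking ans):
line = '--python--'  # -> line = '--python--'
ans = line.strip('-')  # -> ans = 'python'

Answer: 'python'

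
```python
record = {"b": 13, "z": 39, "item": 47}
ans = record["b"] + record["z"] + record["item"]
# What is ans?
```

Answer: 99

Derivation:
Trace (tracking ans):
record = {'b': 13, 'z': 39, 'item': 47}  # -> record = {'b': 13, 'z': 39, 'item': 47}
ans = record['b'] + record['z'] + record['item']  # -> ans = 99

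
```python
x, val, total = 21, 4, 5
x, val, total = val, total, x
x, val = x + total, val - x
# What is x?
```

Trace (tracking x):
x, val, total = (21, 4, 5)  # -> x = 21, val = 4, total = 5
x, val, total = (val, total, x)  # -> x = 4, val = 5, total = 21
x, val = (x + total, val - x)  # -> x = 25, val = 1

Answer: 25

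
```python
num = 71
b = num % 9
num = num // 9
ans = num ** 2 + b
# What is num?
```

Trace (tracking num):
num = 71  # -> num = 71
b = num % 9  # -> b = 8
num = num // 9  # -> num = 7
ans = num ** 2 + b  # -> ans = 57

Answer: 7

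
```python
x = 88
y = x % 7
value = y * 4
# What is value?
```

Trace (tracking value):
x = 88  # -> x = 88
y = x % 7  # -> y = 4
value = y * 4  # -> value = 16

Answer: 16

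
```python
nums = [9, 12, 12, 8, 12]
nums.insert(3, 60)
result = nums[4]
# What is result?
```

Answer: 8

Derivation:
Trace (tracking result):
nums = [9, 12, 12, 8, 12]  # -> nums = [9, 12, 12, 8, 12]
nums.insert(3, 60)  # -> nums = [9, 12, 12, 60, 8, 12]
result = nums[4]  # -> result = 8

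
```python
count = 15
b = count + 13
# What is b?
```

Trace (tracking b):
count = 15  # -> count = 15
b = count + 13  # -> b = 28

Answer: 28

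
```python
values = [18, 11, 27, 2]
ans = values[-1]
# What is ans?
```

Trace (tracking ans):
values = [18, 11, 27, 2]  # -> values = [18, 11, 27, 2]
ans = values[-1]  # -> ans = 2

Answer: 2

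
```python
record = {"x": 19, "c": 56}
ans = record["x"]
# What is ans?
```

Answer: 19

Derivation:
Trace (tracking ans):
record = {'x': 19, 'c': 56}  # -> record = {'x': 19, 'c': 56}
ans = record['x']  # -> ans = 19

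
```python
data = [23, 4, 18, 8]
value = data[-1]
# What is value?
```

Trace (tracking value):
data = [23, 4, 18, 8]  # -> data = [23, 4, 18, 8]
value = data[-1]  # -> value = 8

Answer: 8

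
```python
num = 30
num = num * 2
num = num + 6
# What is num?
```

Answer: 66

Derivation:
Trace (tracking num):
num = 30  # -> num = 30
num = num * 2  # -> num = 60
num = num + 6  # -> num = 66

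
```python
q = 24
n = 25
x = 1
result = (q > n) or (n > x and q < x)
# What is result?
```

Trace (tracking result):
q = 24  # -> q = 24
n = 25  # -> n = 25
x = 1  # -> x = 1
result = q > n or (n > x and q < x)  # -> result = False

Answer: False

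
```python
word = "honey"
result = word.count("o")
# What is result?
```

Trace (tracking result):
word = 'honey'  # -> word = 'honey'
result = word.count('o')  # -> result = 1

Answer: 1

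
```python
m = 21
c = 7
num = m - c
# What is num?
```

Answer: 14

Derivation:
Trace (tracking num):
m = 21  # -> m = 21
c = 7  # -> c = 7
num = m - c  # -> num = 14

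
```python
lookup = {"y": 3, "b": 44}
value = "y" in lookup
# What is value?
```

Trace (tracking value):
lookup = {'y': 3, 'b': 44}  # -> lookup = {'y': 3, 'b': 44}
value = 'y' in lookup  # -> value = True

Answer: True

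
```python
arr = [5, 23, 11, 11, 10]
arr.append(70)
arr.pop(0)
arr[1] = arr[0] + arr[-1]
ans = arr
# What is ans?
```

Answer: [23, 93, 11, 10, 70]

Derivation:
Trace (tracking ans):
arr = [5, 23, 11, 11, 10]  # -> arr = [5, 23, 11, 11, 10]
arr.append(70)  # -> arr = [5, 23, 11, 11, 10, 70]
arr.pop(0)  # -> arr = [23, 11, 11, 10, 70]
arr[1] = arr[0] + arr[-1]  # -> arr = [23, 93, 11, 10, 70]
ans = arr  # -> ans = [23, 93, 11, 10, 70]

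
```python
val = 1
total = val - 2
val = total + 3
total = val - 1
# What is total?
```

Answer: 1

Derivation:
Trace (tracking total):
val = 1  # -> val = 1
total = val - 2  # -> total = -1
val = total + 3  # -> val = 2
total = val - 1  # -> total = 1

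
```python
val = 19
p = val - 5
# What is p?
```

Answer: 14

Derivation:
Trace (tracking p):
val = 19  # -> val = 19
p = val - 5  # -> p = 14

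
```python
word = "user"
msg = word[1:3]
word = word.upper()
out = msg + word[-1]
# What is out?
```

Trace (tracking out):
word = 'user'  # -> word = 'user'
msg = word[1:3]  # -> msg = 'se'
word = word.upper()  # -> word = 'USER'
out = msg + word[-1]  # -> out = 'seR'

Answer: 'seR'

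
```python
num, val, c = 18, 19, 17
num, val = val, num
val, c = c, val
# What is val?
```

Trace (tracking val):
num, val, c = (18, 19, 17)  # -> num = 18, val = 19, c = 17
num, val = (val, num)  # -> num = 19, val = 18
val, c = (c, val)  # -> val = 17, c = 18

Answer: 17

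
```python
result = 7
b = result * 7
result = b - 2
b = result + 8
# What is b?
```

Answer: 55

Derivation:
Trace (tracking b):
result = 7  # -> result = 7
b = result * 7  # -> b = 49
result = b - 2  # -> result = 47
b = result + 8  # -> b = 55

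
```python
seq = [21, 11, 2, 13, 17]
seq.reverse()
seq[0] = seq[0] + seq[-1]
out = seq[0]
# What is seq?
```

Trace (tracking seq):
seq = [21, 11, 2, 13, 17]  # -> seq = [21, 11, 2, 13, 17]
seq.reverse()  # -> seq = [17, 13, 2, 11, 21]
seq[0] = seq[0] + seq[-1]  # -> seq = [38, 13, 2, 11, 21]
out = seq[0]  # -> out = 38

Answer: [38, 13, 2, 11, 21]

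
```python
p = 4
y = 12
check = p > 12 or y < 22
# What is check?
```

Answer: True

Derivation:
Trace (tracking check):
p = 4  # -> p = 4
y = 12  # -> y = 12
check = p > 12 or y < 22  # -> check = True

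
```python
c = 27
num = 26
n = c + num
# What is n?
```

Trace (tracking n):
c = 27  # -> c = 27
num = 26  # -> num = 26
n = c + num  # -> n = 53

Answer: 53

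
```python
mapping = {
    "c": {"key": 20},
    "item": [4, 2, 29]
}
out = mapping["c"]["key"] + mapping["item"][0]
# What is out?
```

Answer: 24

Derivation:
Trace (tracking out):
mapping = {'c': {'key': 20}, 'item': [4, 2, 29]}  # -> mapping = {'c': {'key': 20}, 'item': [4, 2, 29]}
out = mapping['c']['key'] + mapping['item'][0]  # -> out = 24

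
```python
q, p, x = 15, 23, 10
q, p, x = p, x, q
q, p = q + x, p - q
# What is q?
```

Trace (tracking q):
q, p, x = (15, 23, 10)  # -> q = 15, p = 23, x = 10
q, p, x = (p, x, q)  # -> q = 23, p = 10, x = 15
q, p = (q + x, p - q)  # -> q = 38, p = -13

Answer: 38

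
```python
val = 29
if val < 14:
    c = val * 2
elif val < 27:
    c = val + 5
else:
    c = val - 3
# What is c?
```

Answer: 26

Derivation:
Trace (tracking c):
val = 29  # -> val = 29
if val < 14:  # condition is False
elif val < 27:  # condition is False
else:
    c = val - 3  # -> c = 26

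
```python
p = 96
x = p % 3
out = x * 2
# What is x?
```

Trace (tracking x):
p = 96  # -> p = 96
x = p % 3  # -> x = 0
out = x * 2  # -> out = 0

Answer: 0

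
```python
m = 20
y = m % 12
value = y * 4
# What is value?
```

Answer: 32

Derivation:
Trace (tracking value):
m = 20  # -> m = 20
y = m % 12  # -> y = 8
value = y * 4  # -> value = 32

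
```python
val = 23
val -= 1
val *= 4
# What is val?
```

Trace (tracking val):
val = 23  # -> val = 23
val -= 1  # -> val = 22
val *= 4  # -> val = 88

Answer: 88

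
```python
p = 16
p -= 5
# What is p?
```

Answer: 11

Derivation:
Trace (tracking p):
p = 16  # -> p = 16
p -= 5  # -> p = 11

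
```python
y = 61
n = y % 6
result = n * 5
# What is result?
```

Answer: 5

Derivation:
Trace (tracking result):
y = 61  # -> y = 61
n = y % 6  # -> n = 1
result = n * 5  # -> result = 5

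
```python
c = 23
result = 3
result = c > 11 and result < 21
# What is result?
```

Answer: True

Derivation:
Trace (tracking result):
c = 23  # -> c = 23
result = 3  # -> result = 3
result = c > 11 and result < 21  # -> result = True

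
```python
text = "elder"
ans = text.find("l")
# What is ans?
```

Trace (tracking ans):
text = 'elder'  # -> text = 'elder'
ans = text.find('l')  # -> ans = 1

Answer: 1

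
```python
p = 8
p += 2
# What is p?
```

Trace (tracking p):
p = 8  # -> p = 8
p += 2  # -> p = 10

Answer: 10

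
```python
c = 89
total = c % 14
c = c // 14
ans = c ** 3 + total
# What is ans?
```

Trace (tracking ans):
c = 89  # -> c = 89
total = c % 14  # -> total = 5
c = c // 14  # -> c = 6
ans = c ** 3 + total  # -> ans = 221

Answer: 221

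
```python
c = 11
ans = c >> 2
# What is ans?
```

Trace (tracking ans):
c = 11  # -> c = 11
ans = c >> 2  # -> ans = 2

Answer: 2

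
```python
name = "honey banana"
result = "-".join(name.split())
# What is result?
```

Answer: 'honey-banana'

Derivation:
Trace (tracking result):
name = 'honey banana'  # -> name = 'honey banana'
result = '-'.join(name.split())  # -> result = 'honey-banana'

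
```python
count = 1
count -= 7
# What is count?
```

Trace (tracking count):
count = 1  # -> count = 1
count -= 7  # -> count = -6

Answer: -6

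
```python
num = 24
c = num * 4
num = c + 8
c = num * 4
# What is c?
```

Trace (tracking c):
num = 24  # -> num = 24
c = num * 4  # -> c = 96
num = c + 8  # -> num = 104
c = num * 4  # -> c = 416

Answer: 416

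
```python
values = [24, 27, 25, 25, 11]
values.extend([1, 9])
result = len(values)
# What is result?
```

Trace (tracking result):
values = [24, 27, 25, 25, 11]  # -> values = [24, 27, 25, 25, 11]
values.extend([1, 9])  # -> values = [24, 27, 25, 25, 11, 1, 9]
result = len(values)  # -> result = 7

Answer: 7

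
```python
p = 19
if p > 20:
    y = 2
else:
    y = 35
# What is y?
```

Answer: 35

Derivation:
Trace (tracking y):
p = 19  # -> p = 19
if p > 20:  # condition is False
else:
    y = 35  # -> y = 35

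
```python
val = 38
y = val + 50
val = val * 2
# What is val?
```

Trace (tracking val):
val = 38  # -> val = 38
y = val + 50  # -> y = 88
val = val * 2  # -> val = 76

Answer: 76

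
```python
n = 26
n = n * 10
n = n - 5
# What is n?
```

Answer: 255

Derivation:
Trace (tracking n):
n = 26  # -> n = 26
n = n * 10  # -> n = 260
n = n - 5  # -> n = 255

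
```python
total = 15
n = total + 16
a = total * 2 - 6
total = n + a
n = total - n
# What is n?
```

Trace (tracking n):
total = 15  # -> total = 15
n = total + 16  # -> n = 31
a = total * 2 - 6  # -> a = 24
total = n + a  # -> total = 55
n = total - n  # -> n = 24

Answer: 24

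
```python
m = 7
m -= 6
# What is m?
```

Trace (tracking m):
m = 7  # -> m = 7
m -= 6  # -> m = 1

Answer: 1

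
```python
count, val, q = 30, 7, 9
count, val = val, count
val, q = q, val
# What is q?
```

Trace (tracking q):
count, val, q = (30, 7, 9)  # -> count = 30, val = 7, q = 9
count, val = (val, count)  # -> count = 7, val = 30
val, q = (q, val)  # -> val = 9, q = 30

Answer: 30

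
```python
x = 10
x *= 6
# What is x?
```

Trace (tracking x):
x = 10  # -> x = 10
x *= 6  # -> x = 60

Answer: 60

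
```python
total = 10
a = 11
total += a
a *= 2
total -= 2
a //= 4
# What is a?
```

Trace (tracking a):
total = 10  # -> total = 10
a = 11  # -> a = 11
total += a  # -> total = 21
a *= 2  # -> a = 22
total -= 2  # -> total = 19
a //= 4  # -> a = 5

Answer: 5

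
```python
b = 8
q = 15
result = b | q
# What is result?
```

Trace (tracking result):
b = 8  # -> b = 8
q = 15  # -> q = 15
result = b | q  # -> result = 15

Answer: 15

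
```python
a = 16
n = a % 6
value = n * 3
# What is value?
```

Answer: 12

Derivation:
Trace (tracking value):
a = 16  # -> a = 16
n = a % 6  # -> n = 4
value = n * 3  # -> value = 12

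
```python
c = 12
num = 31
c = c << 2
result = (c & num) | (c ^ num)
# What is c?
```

Trace (tracking c):
c = 12  # -> c = 12
num = 31  # -> num = 31
c = c << 2  # -> c = 48
result = c & num | c ^ num  # -> result = 63

Answer: 48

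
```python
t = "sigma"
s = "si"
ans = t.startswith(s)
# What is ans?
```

Answer: True

Derivation:
Trace (tracking ans):
t = 'sigma'  # -> t = 'sigma'
s = 'si'  # -> s = 'si'
ans = t.startswith(s)  # -> ans = True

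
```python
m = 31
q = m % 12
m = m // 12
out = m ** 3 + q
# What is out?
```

Trace (tracking out):
m = 31  # -> m = 31
q = m % 12  # -> q = 7
m = m // 12  # -> m = 2
out = m ** 3 + q  # -> out = 15

Answer: 15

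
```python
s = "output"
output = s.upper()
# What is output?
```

Answer: 'OUTPUT'

Derivation:
Trace (tracking output):
s = 'output'  # -> s = 'output'
output = s.upper()  # -> output = 'OUTPUT'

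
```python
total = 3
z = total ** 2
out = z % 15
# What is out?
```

Trace (tracking out):
total = 3  # -> total = 3
z = total ** 2  # -> z = 9
out = z % 15  # -> out = 9

Answer: 9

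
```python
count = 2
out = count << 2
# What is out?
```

Trace (tracking out):
count = 2  # -> count = 2
out = count << 2  # -> out = 8

Answer: 8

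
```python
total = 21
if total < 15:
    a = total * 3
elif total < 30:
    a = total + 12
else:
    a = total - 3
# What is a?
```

Trace (tracking a):
total = 21  # -> total = 21
if total < 15:  # condition is False
elif total < 30:  # condition is True
    a = total + 12  # -> a = 33

Answer: 33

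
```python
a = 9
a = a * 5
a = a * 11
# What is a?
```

Trace (tracking a):
a = 9  # -> a = 9
a = a * 5  # -> a = 45
a = a * 11  # -> a = 495

Answer: 495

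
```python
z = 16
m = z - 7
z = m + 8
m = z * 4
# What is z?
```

Answer: 17

Derivation:
Trace (tracking z):
z = 16  # -> z = 16
m = z - 7  # -> m = 9
z = m + 8  # -> z = 17
m = z * 4  # -> m = 68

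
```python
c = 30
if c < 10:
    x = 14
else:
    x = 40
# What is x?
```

Answer: 40

Derivation:
Trace (tracking x):
c = 30  # -> c = 30
if c < 10:  # condition is False
else:
    x = 40  # -> x = 40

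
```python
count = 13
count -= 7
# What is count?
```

Answer: 6

Derivation:
Trace (tracking count):
count = 13  # -> count = 13
count -= 7  # -> count = 6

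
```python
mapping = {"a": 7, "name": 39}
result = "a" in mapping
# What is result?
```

Answer: True

Derivation:
Trace (tracking result):
mapping = {'a': 7, 'name': 39}  # -> mapping = {'a': 7, 'name': 39}
result = 'a' in mapping  # -> result = True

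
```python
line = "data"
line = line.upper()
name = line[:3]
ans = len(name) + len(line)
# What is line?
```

Answer: 'DATA'

Derivation:
Trace (tracking line):
line = 'data'  # -> line = 'data'
line = line.upper()  # -> line = 'DATA'
name = line[:3]  # -> name = 'DAT'
ans = len(name) + len(line)  # -> ans = 7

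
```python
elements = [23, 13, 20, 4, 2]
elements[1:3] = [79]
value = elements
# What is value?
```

Trace (tracking value):
elements = [23, 13, 20, 4, 2]  # -> elements = [23, 13, 20, 4, 2]
elements[1:3] = [79]  # -> elements = [23, 79, 4, 2]
value = elements  # -> value = [23, 79, 4, 2]

Answer: [23, 79, 4, 2]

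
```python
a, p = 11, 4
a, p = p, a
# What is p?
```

Trace (tracking p):
a, p = (11, 4)  # -> a = 11, p = 4
a, p = (p, a)  # -> a = 4, p = 11

Answer: 11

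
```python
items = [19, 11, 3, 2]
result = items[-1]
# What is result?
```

Trace (tracking result):
items = [19, 11, 3, 2]  # -> items = [19, 11, 3, 2]
result = items[-1]  # -> result = 2

Answer: 2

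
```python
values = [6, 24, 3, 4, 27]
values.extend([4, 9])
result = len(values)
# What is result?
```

Answer: 7

Derivation:
Trace (tracking result):
values = [6, 24, 3, 4, 27]  # -> values = [6, 24, 3, 4, 27]
values.extend([4, 9])  # -> values = [6, 24, 3, 4, 27, 4, 9]
result = len(values)  # -> result = 7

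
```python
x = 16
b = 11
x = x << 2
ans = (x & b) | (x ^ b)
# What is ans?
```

Answer: 75

Derivation:
Trace (tracking ans):
x = 16  # -> x = 16
b = 11  # -> b = 11
x = x << 2  # -> x = 64
ans = x & b | x ^ b  # -> ans = 75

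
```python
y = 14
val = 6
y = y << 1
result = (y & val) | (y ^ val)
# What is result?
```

Trace (tracking result):
y = 14  # -> y = 14
val = 6  # -> val = 6
y = y << 1  # -> y = 28
result = y & val | y ^ val  # -> result = 30

Answer: 30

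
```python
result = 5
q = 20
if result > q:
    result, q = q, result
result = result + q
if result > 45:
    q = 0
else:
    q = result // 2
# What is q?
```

Answer: 12

Derivation:
Trace (tracking q):
result = 5  # -> result = 5
q = 20  # -> q = 20
if result > q:  # condition is False
result = result + q  # -> result = 25
if result > 45:  # condition is False
else:
    q = result // 2  # -> q = 12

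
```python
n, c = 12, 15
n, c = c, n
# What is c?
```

Answer: 12

Derivation:
Trace (tracking c):
n, c = (12, 15)  # -> n = 12, c = 15
n, c = (c, n)  # -> n = 15, c = 12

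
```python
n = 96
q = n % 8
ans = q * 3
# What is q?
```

Trace (tracking q):
n = 96  # -> n = 96
q = n % 8  # -> q = 0
ans = q * 3  # -> ans = 0

Answer: 0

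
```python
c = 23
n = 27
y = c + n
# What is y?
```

Answer: 50

Derivation:
Trace (tracking y):
c = 23  # -> c = 23
n = 27  # -> n = 27
y = c + n  # -> y = 50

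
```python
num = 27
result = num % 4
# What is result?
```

Trace (tracking result):
num = 27  # -> num = 27
result = num % 4  # -> result = 3

Answer: 3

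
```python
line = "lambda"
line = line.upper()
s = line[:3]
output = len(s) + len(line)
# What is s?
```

Trace (tracking s):
line = 'lambda'  # -> line = 'lambda'
line = line.upper()  # -> line = 'LAMBDA'
s = line[:3]  # -> s = 'LAM'
output = len(s) + len(line)  # -> output = 9

Answer: 'LAM'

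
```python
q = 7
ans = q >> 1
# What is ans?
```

Answer: 3

Derivation:
Trace (tracking ans):
q = 7  # -> q = 7
ans = q >> 1  # -> ans = 3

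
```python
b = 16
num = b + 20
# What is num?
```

Trace (tracking num):
b = 16  # -> b = 16
num = b + 20  # -> num = 36

Answer: 36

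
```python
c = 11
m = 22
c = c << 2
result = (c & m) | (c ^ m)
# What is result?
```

Trace (tracking result):
c = 11  # -> c = 11
m = 22  # -> m = 22
c = c << 2  # -> c = 44
result = c & m | c ^ m  # -> result = 62

Answer: 62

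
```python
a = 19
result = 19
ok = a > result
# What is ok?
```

Answer: False

Derivation:
Trace (tracking ok):
a = 19  # -> a = 19
result = 19  # -> result = 19
ok = a > result  # -> ok = False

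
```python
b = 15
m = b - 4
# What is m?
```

Answer: 11

Derivation:
Trace (tracking m):
b = 15  # -> b = 15
m = b - 4  # -> m = 11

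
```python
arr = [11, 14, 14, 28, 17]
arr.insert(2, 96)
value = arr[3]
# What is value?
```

Trace (tracking value):
arr = [11, 14, 14, 28, 17]  # -> arr = [11, 14, 14, 28, 17]
arr.insert(2, 96)  # -> arr = [11, 14, 96, 14, 28, 17]
value = arr[3]  # -> value = 14

Answer: 14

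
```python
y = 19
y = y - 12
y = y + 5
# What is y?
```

Trace (tracking y):
y = 19  # -> y = 19
y = y - 12  # -> y = 7
y = y + 5  # -> y = 12

Answer: 12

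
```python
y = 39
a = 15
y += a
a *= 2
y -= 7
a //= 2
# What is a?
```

Answer: 15

Derivation:
Trace (tracking a):
y = 39  # -> y = 39
a = 15  # -> a = 15
y += a  # -> y = 54
a *= 2  # -> a = 30
y -= 7  # -> y = 47
a //= 2  # -> a = 15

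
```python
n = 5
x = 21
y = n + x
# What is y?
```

Answer: 26

Derivation:
Trace (tracking y):
n = 5  # -> n = 5
x = 21  # -> x = 21
y = n + x  # -> y = 26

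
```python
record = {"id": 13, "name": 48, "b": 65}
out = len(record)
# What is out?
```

Answer: 3

Derivation:
Trace (tracking out):
record = {'id': 13, 'name': 48, 'b': 65}  # -> record = {'id': 13, 'name': 48, 'b': 65}
out = len(record)  # -> out = 3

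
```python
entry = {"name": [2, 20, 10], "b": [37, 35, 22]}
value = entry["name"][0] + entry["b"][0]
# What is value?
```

Answer: 39

Derivation:
Trace (tracking value):
entry = {'name': [2, 20, 10], 'b': [37, 35, 22]}  # -> entry = {'name': [2, 20, 10], 'b': [37, 35, 22]}
value = entry['name'][0] + entry['b'][0]  # -> value = 39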